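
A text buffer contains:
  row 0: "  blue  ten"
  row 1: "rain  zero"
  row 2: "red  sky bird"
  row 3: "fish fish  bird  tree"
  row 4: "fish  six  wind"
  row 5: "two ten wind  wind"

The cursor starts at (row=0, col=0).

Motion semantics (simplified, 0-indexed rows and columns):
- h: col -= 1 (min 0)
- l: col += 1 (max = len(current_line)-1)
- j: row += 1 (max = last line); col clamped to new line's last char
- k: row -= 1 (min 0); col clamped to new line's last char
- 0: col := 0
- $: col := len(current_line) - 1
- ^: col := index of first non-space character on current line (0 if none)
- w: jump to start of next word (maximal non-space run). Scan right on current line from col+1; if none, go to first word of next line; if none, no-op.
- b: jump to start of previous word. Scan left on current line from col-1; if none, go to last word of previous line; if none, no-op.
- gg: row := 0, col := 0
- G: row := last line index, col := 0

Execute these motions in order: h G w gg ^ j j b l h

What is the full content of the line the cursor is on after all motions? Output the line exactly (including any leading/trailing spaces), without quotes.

Answer: red  sky bird

Derivation:
After 1 (h): row=0 col=0 char='_'
After 2 (G): row=5 col=0 char='t'
After 3 (w): row=5 col=4 char='t'
After 4 (gg): row=0 col=0 char='_'
After 5 (^): row=0 col=2 char='b'
After 6 (j): row=1 col=2 char='i'
After 7 (j): row=2 col=2 char='d'
After 8 (b): row=2 col=0 char='r'
After 9 (l): row=2 col=1 char='e'
After 10 (h): row=2 col=0 char='r'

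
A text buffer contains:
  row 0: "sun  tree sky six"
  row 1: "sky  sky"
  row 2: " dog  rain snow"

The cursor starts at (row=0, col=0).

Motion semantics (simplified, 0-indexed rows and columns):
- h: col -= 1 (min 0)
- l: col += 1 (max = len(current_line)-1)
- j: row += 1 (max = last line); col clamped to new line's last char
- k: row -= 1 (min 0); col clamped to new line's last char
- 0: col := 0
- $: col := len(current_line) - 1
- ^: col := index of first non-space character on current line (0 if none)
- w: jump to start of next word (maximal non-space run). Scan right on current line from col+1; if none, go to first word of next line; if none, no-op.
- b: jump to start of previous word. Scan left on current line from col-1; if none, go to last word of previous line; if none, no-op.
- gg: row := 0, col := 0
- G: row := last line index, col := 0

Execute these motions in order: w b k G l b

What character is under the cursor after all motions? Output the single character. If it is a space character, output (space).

Answer: s

Derivation:
After 1 (w): row=0 col=5 char='t'
After 2 (b): row=0 col=0 char='s'
After 3 (k): row=0 col=0 char='s'
After 4 (G): row=2 col=0 char='_'
After 5 (l): row=2 col=1 char='d'
After 6 (b): row=1 col=5 char='s'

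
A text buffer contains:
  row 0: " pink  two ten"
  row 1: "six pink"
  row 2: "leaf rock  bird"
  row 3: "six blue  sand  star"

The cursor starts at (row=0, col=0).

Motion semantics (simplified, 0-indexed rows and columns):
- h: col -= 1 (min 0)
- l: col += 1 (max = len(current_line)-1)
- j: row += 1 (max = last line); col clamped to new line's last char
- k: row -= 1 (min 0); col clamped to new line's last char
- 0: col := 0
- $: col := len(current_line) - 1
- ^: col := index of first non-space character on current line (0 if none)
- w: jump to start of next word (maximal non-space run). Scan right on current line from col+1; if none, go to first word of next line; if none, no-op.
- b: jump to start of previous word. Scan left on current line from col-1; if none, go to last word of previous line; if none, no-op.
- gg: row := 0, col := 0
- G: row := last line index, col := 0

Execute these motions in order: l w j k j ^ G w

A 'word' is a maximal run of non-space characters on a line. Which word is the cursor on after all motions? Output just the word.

After 1 (l): row=0 col=1 char='p'
After 2 (w): row=0 col=7 char='t'
After 3 (j): row=1 col=7 char='k'
After 4 (k): row=0 col=7 char='t'
After 5 (j): row=1 col=7 char='k'
After 6 (^): row=1 col=0 char='s'
After 7 (G): row=3 col=0 char='s'
After 8 (w): row=3 col=4 char='b'

Answer: blue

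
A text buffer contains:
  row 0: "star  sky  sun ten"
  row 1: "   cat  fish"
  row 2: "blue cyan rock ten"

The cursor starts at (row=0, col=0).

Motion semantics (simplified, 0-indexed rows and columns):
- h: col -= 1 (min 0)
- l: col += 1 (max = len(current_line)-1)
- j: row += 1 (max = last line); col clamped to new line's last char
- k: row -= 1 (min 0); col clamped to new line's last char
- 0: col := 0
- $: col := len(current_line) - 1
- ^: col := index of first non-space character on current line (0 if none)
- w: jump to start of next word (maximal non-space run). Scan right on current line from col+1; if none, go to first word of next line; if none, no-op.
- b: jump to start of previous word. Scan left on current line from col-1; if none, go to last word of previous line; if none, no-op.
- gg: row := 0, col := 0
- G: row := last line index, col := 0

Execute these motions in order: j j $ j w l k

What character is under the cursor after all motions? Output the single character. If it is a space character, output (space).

After 1 (j): row=1 col=0 char='_'
After 2 (j): row=2 col=0 char='b'
After 3 ($): row=2 col=17 char='n'
After 4 (j): row=2 col=17 char='n'
After 5 (w): row=2 col=17 char='n'
After 6 (l): row=2 col=17 char='n'
After 7 (k): row=1 col=11 char='h'

Answer: h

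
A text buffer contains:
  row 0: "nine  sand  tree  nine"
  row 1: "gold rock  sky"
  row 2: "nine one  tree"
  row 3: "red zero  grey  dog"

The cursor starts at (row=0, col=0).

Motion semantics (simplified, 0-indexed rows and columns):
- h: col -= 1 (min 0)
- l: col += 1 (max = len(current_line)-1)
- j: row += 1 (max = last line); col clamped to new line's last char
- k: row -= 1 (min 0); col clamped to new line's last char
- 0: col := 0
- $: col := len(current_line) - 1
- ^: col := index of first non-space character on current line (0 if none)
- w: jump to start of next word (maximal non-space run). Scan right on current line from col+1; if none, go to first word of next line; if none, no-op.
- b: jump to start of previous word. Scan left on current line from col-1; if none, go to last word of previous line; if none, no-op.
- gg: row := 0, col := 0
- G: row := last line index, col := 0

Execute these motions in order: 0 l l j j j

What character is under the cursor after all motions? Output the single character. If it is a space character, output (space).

Answer: d

Derivation:
After 1 (0): row=0 col=0 char='n'
After 2 (l): row=0 col=1 char='i'
After 3 (l): row=0 col=2 char='n'
After 4 (j): row=1 col=2 char='l'
After 5 (j): row=2 col=2 char='n'
After 6 (j): row=3 col=2 char='d'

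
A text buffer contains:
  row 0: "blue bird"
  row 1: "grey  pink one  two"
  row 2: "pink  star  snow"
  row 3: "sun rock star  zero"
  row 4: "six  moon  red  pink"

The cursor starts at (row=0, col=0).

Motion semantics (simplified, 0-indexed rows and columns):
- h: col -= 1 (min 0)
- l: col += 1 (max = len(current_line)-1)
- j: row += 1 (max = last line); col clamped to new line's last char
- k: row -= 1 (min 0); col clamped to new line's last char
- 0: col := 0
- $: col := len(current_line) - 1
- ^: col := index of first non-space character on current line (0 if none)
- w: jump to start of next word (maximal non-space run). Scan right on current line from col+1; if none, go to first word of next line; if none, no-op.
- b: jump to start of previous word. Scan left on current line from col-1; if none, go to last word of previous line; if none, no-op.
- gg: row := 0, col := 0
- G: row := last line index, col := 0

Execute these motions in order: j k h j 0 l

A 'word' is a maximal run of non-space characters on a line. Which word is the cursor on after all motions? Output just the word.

Answer: grey

Derivation:
After 1 (j): row=1 col=0 char='g'
After 2 (k): row=0 col=0 char='b'
After 3 (h): row=0 col=0 char='b'
After 4 (j): row=1 col=0 char='g'
After 5 (0): row=1 col=0 char='g'
After 6 (l): row=1 col=1 char='r'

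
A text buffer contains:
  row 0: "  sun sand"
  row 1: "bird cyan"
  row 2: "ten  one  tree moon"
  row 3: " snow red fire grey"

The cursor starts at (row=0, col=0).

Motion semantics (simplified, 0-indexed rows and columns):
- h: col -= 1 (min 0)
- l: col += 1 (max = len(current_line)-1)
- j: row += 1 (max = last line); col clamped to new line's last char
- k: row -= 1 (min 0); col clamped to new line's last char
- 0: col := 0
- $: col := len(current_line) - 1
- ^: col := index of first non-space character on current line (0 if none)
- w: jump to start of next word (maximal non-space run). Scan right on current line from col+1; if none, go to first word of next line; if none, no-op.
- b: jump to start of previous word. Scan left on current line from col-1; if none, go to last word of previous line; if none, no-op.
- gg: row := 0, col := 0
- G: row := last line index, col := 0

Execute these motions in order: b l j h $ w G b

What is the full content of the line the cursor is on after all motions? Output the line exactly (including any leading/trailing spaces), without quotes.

After 1 (b): row=0 col=0 char='_'
After 2 (l): row=0 col=1 char='_'
After 3 (j): row=1 col=1 char='i'
After 4 (h): row=1 col=0 char='b'
After 5 ($): row=1 col=8 char='n'
After 6 (w): row=2 col=0 char='t'
After 7 (G): row=3 col=0 char='_'
After 8 (b): row=2 col=15 char='m'

Answer: ten  one  tree moon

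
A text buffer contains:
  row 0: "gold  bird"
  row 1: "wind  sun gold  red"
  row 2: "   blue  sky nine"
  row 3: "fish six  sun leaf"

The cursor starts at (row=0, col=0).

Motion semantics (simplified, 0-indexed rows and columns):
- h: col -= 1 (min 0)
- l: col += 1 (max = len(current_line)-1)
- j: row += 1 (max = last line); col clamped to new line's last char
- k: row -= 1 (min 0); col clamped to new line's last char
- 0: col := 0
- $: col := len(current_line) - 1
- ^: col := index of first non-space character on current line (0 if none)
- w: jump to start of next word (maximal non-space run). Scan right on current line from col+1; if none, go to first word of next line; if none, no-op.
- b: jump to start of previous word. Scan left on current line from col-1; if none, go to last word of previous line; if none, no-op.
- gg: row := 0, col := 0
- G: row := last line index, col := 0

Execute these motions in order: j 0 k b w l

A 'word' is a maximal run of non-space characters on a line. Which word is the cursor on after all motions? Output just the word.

Answer: bird

Derivation:
After 1 (j): row=1 col=0 char='w'
After 2 (0): row=1 col=0 char='w'
After 3 (k): row=0 col=0 char='g'
After 4 (b): row=0 col=0 char='g'
After 5 (w): row=0 col=6 char='b'
After 6 (l): row=0 col=7 char='i'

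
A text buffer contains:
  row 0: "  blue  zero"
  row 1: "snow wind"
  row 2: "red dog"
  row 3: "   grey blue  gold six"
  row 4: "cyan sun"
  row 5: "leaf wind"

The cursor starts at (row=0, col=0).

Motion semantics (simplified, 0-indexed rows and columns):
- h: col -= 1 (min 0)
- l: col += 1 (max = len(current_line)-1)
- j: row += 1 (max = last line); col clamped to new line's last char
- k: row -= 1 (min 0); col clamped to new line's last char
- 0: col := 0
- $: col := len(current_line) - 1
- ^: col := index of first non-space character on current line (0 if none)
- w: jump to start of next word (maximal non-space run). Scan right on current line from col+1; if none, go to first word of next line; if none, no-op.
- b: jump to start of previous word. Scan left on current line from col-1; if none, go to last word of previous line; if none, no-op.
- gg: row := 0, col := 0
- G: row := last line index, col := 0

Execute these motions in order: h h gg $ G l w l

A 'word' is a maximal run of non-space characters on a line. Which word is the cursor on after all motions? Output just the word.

After 1 (h): row=0 col=0 char='_'
After 2 (h): row=0 col=0 char='_'
After 3 (gg): row=0 col=0 char='_'
After 4 ($): row=0 col=11 char='o'
After 5 (G): row=5 col=0 char='l'
After 6 (l): row=5 col=1 char='e'
After 7 (w): row=5 col=5 char='w'
After 8 (l): row=5 col=6 char='i'

Answer: wind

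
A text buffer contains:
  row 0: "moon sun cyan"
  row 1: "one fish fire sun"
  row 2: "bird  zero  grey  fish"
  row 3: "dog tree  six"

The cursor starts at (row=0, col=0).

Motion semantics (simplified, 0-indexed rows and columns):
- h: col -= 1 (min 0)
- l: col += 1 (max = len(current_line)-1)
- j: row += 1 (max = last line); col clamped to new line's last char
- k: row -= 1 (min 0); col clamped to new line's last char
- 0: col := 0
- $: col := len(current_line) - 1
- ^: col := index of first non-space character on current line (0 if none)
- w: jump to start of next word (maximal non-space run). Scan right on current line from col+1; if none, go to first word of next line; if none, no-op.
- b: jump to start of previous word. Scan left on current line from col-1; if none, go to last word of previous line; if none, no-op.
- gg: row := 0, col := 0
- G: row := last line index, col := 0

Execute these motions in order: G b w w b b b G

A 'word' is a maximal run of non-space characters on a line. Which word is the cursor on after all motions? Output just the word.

After 1 (G): row=3 col=0 char='d'
After 2 (b): row=2 col=18 char='f'
After 3 (w): row=3 col=0 char='d'
After 4 (w): row=3 col=4 char='t'
After 5 (b): row=3 col=0 char='d'
After 6 (b): row=2 col=18 char='f'
After 7 (b): row=2 col=12 char='g'
After 8 (G): row=3 col=0 char='d'

Answer: dog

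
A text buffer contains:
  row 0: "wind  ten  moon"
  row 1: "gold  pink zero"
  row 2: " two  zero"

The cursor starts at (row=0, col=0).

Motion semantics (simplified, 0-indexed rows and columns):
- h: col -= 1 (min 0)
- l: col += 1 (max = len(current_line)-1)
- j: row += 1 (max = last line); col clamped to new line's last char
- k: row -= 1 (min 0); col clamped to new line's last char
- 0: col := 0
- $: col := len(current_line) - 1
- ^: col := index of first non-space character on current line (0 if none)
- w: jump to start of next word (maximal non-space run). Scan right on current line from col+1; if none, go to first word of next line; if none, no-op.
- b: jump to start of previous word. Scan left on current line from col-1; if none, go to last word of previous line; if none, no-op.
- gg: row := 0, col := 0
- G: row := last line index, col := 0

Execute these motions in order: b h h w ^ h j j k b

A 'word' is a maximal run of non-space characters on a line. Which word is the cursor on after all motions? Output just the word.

After 1 (b): row=0 col=0 char='w'
After 2 (h): row=0 col=0 char='w'
After 3 (h): row=0 col=0 char='w'
After 4 (w): row=0 col=6 char='t'
After 5 (^): row=0 col=0 char='w'
After 6 (h): row=0 col=0 char='w'
After 7 (j): row=1 col=0 char='g'
After 8 (j): row=2 col=0 char='_'
After 9 (k): row=1 col=0 char='g'
After 10 (b): row=0 col=11 char='m'

Answer: moon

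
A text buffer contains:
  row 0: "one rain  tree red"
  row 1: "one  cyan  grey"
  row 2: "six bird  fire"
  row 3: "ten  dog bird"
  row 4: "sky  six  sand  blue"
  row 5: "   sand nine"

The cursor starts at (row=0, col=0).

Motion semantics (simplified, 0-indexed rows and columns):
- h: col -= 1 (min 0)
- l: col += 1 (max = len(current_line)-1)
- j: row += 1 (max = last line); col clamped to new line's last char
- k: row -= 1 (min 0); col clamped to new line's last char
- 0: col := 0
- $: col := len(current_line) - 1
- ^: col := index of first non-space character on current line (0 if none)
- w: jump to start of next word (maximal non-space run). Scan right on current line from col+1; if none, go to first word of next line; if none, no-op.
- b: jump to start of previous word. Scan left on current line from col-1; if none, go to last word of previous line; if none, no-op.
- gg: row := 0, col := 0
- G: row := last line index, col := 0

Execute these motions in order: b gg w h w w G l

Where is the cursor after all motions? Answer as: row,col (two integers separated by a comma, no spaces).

After 1 (b): row=0 col=0 char='o'
After 2 (gg): row=0 col=0 char='o'
After 3 (w): row=0 col=4 char='r'
After 4 (h): row=0 col=3 char='_'
After 5 (w): row=0 col=4 char='r'
After 6 (w): row=0 col=10 char='t'
After 7 (G): row=5 col=0 char='_'
After 8 (l): row=5 col=1 char='_'

Answer: 5,1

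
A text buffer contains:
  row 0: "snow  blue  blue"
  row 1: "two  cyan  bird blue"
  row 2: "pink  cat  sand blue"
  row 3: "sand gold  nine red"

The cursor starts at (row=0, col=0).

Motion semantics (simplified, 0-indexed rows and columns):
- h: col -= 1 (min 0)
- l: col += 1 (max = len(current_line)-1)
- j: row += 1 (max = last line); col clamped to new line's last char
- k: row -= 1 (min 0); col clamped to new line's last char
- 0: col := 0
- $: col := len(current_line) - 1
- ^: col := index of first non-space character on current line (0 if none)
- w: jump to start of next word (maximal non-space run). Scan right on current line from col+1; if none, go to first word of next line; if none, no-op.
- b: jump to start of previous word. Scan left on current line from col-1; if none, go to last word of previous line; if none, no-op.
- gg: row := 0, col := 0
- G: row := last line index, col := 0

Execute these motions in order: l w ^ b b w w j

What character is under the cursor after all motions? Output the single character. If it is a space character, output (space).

After 1 (l): row=0 col=1 char='n'
After 2 (w): row=0 col=6 char='b'
After 3 (^): row=0 col=0 char='s'
After 4 (b): row=0 col=0 char='s'
After 5 (b): row=0 col=0 char='s'
After 6 (w): row=0 col=6 char='b'
After 7 (w): row=0 col=12 char='b'
After 8 (j): row=1 col=12 char='i'

Answer: i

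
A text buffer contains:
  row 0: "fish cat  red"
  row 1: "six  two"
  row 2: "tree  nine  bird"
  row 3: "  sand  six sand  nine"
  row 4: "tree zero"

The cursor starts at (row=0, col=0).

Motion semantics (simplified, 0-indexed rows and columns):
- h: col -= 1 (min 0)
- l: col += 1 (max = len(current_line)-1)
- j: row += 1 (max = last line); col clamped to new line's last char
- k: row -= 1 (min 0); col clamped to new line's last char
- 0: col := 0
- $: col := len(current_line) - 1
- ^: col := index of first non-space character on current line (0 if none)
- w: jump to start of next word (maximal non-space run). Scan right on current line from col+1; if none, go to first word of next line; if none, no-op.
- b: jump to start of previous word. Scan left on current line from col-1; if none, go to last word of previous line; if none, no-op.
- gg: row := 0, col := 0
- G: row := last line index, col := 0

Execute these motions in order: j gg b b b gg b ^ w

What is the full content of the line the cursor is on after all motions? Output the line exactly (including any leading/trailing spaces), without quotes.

After 1 (j): row=1 col=0 char='s'
After 2 (gg): row=0 col=0 char='f'
After 3 (b): row=0 col=0 char='f'
After 4 (b): row=0 col=0 char='f'
After 5 (b): row=0 col=0 char='f'
After 6 (gg): row=0 col=0 char='f'
After 7 (b): row=0 col=0 char='f'
After 8 (^): row=0 col=0 char='f'
After 9 (w): row=0 col=5 char='c'

Answer: fish cat  red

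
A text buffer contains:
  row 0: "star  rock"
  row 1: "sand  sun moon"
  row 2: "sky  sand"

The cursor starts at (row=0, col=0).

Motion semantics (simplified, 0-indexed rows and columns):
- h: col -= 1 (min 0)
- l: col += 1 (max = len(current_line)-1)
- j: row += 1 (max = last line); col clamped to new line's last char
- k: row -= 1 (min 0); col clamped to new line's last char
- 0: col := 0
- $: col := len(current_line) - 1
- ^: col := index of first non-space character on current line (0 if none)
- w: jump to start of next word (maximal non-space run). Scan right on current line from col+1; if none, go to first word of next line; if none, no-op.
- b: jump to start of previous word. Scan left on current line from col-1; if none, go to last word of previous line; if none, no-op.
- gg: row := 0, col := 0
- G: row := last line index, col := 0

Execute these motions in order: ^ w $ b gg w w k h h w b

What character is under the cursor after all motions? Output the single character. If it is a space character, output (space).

After 1 (^): row=0 col=0 char='s'
After 2 (w): row=0 col=6 char='r'
After 3 ($): row=0 col=9 char='k'
After 4 (b): row=0 col=6 char='r'
After 5 (gg): row=0 col=0 char='s'
After 6 (w): row=0 col=6 char='r'
After 7 (w): row=1 col=0 char='s'
After 8 (k): row=0 col=0 char='s'
After 9 (h): row=0 col=0 char='s'
After 10 (h): row=0 col=0 char='s'
After 11 (w): row=0 col=6 char='r'
After 12 (b): row=0 col=0 char='s'

Answer: s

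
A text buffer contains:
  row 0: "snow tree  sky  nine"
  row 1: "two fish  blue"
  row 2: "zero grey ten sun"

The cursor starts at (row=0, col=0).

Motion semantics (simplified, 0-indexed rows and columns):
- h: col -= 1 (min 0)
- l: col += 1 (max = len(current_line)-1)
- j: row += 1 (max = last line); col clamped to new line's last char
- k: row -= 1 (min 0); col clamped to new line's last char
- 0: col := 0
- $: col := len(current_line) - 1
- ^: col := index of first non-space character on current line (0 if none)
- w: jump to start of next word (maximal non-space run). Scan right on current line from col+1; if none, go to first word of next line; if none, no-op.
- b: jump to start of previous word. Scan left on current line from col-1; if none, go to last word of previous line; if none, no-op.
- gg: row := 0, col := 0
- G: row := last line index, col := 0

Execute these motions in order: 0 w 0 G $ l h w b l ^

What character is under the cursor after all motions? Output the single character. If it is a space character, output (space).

After 1 (0): row=0 col=0 char='s'
After 2 (w): row=0 col=5 char='t'
After 3 (0): row=0 col=0 char='s'
After 4 (G): row=2 col=0 char='z'
After 5 ($): row=2 col=16 char='n'
After 6 (l): row=2 col=16 char='n'
After 7 (h): row=2 col=15 char='u'
After 8 (w): row=2 col=15 char='u'
After 9 (b): row=2 col=14 char='s'
After 10 (l): row=2 col=15 char='u'
After 11 (^): row=2 col=0 char='z'

Answer: z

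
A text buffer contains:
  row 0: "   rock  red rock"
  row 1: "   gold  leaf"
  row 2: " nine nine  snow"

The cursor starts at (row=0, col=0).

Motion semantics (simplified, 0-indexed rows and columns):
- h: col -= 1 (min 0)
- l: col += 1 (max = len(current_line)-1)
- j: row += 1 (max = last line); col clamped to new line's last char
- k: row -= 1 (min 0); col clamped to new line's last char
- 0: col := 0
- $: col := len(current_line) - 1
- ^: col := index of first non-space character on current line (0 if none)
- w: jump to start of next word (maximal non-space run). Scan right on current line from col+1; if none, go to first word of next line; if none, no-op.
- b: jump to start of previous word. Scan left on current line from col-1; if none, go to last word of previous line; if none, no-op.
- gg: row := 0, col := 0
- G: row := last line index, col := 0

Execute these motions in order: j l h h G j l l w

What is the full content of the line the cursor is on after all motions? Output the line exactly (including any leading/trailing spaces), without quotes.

Answer:  nine nine  snow

Derivation:
After 1 (j): row=1 col=0 char='_'
After 2 (l): row=1 col=1 char='_'
After 3 (h): row=1 col=0 char='_'
After 4 (h): row=1 col=0 char='_'
After 5 (G): row=2 col=0 char='_'
After 6 (j): row=2 col=0 char='_'
After 7 (l): row=2 col=1 char='n'
After 8 (l): row=2 col=2 char='i'
After 9 (w): row=2 col=6 char='n'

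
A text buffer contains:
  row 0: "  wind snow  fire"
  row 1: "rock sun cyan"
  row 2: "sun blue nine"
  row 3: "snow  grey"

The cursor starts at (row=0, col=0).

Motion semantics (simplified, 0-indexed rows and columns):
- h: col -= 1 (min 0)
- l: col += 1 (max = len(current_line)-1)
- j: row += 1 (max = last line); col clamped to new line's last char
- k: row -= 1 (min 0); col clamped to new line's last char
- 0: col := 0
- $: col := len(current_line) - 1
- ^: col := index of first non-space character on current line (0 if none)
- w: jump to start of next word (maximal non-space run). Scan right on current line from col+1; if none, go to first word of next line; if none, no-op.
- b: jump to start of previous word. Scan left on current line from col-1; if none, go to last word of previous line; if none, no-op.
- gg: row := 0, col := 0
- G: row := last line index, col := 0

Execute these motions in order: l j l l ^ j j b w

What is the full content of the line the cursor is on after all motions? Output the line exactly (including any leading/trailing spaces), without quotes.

Answer: snow  grey

Derivation:
After 1 (l): row=0 col=1 char='_'
After 2 (j): row=1 col=1 char='o'
After 3 (l): row=1 col=2 char='c'
After 4 (l): row=1 col=3 char='k'
After 5 (^): row=1 col=0 char='r'
After 6 (j): row=2 col=0 char='s'
After 7 (j): row=3 col=0 char='s'
After 8 (b): row=2 col=9 char='n'
After 9 (w): row=3 col=0 char='s'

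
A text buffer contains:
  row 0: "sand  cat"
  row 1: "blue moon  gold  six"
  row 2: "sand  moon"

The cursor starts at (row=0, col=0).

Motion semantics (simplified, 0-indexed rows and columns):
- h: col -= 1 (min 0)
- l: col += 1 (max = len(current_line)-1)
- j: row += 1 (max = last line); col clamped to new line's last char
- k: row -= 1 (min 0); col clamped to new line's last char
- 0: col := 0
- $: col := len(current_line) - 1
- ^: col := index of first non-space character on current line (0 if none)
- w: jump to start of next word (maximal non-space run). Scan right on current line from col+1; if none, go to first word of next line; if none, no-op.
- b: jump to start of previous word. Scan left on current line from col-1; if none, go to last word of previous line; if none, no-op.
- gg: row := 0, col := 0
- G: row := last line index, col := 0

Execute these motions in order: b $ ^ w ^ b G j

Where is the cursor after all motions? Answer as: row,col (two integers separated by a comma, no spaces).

After 1 (b): row=0 col=0 char='s'
After 2 ($): row=0 col=8 char='t'
After 3 (^): row=0 col=0 char='s'
After 4 (w): row=0 col=6 char='c'
After 5 (^): row=0 col=0 char='s'
After 6 (b): row=0 col=0 char='s'
After 7 (G): row=2 col=0 char='s'
After 8 (j): row=2 col=0 char='s'

Answer: 2,0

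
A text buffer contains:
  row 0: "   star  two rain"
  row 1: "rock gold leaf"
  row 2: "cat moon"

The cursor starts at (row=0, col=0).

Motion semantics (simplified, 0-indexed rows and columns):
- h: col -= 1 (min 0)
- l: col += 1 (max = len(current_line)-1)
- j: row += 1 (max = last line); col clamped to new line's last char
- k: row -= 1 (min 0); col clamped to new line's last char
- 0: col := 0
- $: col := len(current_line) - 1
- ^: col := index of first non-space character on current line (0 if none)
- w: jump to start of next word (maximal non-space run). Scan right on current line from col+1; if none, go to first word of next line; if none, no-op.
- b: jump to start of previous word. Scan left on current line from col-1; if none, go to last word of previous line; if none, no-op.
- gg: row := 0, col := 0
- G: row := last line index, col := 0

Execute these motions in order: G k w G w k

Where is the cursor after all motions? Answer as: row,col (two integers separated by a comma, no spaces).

Answer: 1,4

Derivation:
After 1 (G): row=2 col=0 char='c'
After 2 (k): row=1 col=0 char='r'
After 3 (w): row=1 col=5 char='g'
After 4 (G): row=2 col=0 char='c'
After 5 (w): row=2 col=4 char='m'
After 6 (k): row=1 col=4 char='_'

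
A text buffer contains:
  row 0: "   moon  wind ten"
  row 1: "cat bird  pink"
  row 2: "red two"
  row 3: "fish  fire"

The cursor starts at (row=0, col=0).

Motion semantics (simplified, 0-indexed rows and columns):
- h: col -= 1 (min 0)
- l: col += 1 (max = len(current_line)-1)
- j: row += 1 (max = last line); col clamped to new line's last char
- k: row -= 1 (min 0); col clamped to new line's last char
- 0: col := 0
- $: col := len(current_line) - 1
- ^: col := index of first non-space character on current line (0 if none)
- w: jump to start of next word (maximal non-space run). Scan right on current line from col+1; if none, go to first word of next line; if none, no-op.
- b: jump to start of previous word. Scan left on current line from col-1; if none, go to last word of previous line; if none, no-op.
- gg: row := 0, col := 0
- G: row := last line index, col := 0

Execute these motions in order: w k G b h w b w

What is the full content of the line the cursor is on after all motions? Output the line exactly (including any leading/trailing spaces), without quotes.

Answer: red two

Derivation:
After 1 (w): row=0 col=3 char='m'
After 2 (k): row=0 col=3 char='m'
After 3 (G): row=3 col=0 char='f'
After 4 (b): row=2 col=4 char='t'
After 5 (h): row=2 col=3 char='_'
After 6 (w): row=2 col=4 char='t'
After 7 (b): row=2 col=0 char='r'
After 8 (w): row=2 col=4 char='t'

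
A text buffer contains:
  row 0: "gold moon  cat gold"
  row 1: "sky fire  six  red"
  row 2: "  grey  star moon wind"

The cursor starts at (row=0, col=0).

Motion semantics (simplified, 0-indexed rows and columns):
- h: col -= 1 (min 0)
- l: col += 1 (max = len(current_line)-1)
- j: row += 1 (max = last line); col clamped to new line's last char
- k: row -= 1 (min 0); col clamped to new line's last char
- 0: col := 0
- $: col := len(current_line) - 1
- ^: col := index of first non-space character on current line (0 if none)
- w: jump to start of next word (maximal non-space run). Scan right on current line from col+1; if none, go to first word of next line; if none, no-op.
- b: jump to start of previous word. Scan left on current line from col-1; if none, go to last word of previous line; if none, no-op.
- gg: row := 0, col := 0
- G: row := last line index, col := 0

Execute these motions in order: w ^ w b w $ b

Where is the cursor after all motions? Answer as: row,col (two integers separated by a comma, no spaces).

After 1 (w): row=0 col=5 char='m'
After 2 (^): row=0 col=0 char='g'
After 3 (w): row=0 col=5 char='m'
After 4 (b): row=0 col=0 char='g'
After 5 (w): row=0 col=5 char='m'
After 6 ($): row=0 col=18 char='d'
After 7 (b): row=0 col=15 char='g'

Answer: 0,15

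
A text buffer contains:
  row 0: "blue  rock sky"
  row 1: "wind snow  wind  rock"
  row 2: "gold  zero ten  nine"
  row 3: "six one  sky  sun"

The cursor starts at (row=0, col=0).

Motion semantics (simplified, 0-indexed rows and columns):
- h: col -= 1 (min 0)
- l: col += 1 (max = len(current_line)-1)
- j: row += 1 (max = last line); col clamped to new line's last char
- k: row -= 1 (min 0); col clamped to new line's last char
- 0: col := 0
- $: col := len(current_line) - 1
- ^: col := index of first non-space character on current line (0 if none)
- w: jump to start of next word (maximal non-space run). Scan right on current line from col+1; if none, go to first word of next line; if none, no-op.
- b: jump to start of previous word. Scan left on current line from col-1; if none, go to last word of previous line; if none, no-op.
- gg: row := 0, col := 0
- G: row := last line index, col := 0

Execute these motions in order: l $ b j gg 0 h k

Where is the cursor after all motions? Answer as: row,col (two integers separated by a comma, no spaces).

Answer: 0,0

Derivation:
After 1 (l): row=0 col=1 char='l'
After 2 ($): row=0 col=13 char='y'
After 3 (b): row=0 col=11 char='s'
After 4 (j): row=1 col=11 char='w'
After 5 (gg): row=0 col=0 char='b'
After 6 (0): row=0 col=0 char='b'
After 7 (h): row=0 col=0 char='b'
After 8 (k): row=0 col=0 char='b'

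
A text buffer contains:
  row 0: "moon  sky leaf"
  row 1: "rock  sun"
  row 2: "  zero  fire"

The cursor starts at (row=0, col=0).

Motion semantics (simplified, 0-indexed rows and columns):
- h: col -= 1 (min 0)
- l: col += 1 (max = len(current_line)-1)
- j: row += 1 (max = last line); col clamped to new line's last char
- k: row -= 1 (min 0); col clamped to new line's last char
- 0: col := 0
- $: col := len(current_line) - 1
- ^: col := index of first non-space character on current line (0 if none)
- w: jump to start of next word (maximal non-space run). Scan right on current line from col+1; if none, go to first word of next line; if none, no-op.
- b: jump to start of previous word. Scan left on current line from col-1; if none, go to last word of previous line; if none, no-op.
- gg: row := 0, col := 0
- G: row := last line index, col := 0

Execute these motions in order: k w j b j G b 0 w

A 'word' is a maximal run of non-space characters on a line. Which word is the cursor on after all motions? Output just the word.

Answer: sun

Derivation:
After 1 (k): row=0 col=0 char='m'
After 2 (w): row=0 col=6 char='s'
After 3 (j): row=1 col=6 char='s'
After 4 (b): row=1 col=0 char='r'
After 5 (j): row=2 col=0 char='_'
After 6 (G): row=2 col=0 char='_'
After 7 (b): row=1 col=6 char='s'
After 8 (0): row=1 col=0 char='r'
After 9 (w): row=1 col=6 char='s'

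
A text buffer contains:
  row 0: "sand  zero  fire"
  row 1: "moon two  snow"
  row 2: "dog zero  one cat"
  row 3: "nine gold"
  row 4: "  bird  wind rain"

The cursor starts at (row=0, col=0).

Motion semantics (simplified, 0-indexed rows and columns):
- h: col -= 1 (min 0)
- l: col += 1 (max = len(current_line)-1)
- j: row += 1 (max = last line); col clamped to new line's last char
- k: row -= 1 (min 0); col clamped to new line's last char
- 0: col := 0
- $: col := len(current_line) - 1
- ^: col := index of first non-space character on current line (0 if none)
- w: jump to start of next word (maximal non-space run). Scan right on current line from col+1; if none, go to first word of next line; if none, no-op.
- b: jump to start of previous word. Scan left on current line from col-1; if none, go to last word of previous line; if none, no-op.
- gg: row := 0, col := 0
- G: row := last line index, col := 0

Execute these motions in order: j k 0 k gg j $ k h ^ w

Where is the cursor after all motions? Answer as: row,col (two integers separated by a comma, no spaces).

After 1 (j): row=1 col=0 char='m'
After 2 (k): row=0 col=0 char='s'
After 3 (0): row=0 col=0 char='s'
After 4 (k): row=0 col=0 char='s'
After 5 (gg): row=0 col=0 char='s'
After 6 (j): row=1 col=0 char='m'
After 7 ($): row=1 col=13 char='w'
After 8 (k): row=0 col=13 char='i'
After 9 (h): row=0 col=12 char='f'
After 10 (^): row=0 col=0 char='s'
After 11 (w): row=0 col=6 char='z'

Answer: 0,6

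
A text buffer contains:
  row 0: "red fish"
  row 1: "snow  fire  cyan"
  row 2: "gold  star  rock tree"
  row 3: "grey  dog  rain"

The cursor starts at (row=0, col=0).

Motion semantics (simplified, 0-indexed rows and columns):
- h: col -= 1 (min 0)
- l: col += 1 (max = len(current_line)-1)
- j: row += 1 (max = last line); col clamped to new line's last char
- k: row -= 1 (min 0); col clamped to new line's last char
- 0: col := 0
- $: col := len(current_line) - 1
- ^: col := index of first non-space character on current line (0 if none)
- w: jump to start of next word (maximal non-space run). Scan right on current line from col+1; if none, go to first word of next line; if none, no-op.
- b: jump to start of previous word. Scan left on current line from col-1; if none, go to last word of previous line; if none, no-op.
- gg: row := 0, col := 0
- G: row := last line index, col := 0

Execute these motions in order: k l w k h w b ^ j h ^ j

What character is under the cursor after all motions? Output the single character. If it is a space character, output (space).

Answer: g

Derivation:
After 1 (k): row=0 col=0 char='r'
After 2 (l): row=0 col=1 char='e'
After 3 (w): row=0 col=4 char='f'
After 4 (k): row=0 col=4 char='f'
After 5 (h): row=0 col=3 char='_'
After 6 (w): row=0 col=4 char='f'
After 7 (b): row=0 col=0 char='r'
After 8 (^): row=0 col=0 char='r'
After 9 (j): row=1 col=0 char='s'
After 10 (h): row=1 col=0 char='s'
After 11 (^): row=1 col=0 char='s'
After 12 (j): row=2 col=0 char='g'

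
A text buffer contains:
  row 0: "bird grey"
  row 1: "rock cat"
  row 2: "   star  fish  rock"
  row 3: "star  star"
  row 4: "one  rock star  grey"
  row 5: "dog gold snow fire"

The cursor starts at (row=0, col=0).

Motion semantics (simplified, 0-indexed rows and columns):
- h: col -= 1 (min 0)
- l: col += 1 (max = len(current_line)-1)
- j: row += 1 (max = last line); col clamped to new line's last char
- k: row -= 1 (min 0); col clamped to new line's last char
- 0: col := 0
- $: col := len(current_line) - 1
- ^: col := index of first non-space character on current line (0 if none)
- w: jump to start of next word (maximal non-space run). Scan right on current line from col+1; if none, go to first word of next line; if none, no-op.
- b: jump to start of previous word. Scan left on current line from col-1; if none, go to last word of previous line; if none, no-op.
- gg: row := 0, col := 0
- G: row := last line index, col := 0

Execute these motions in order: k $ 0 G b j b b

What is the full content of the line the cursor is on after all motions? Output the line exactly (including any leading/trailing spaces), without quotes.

Answer: dog gold snow fire

Derivation:
After 1 (k): row=0 col=0 char='b'
After 2 ($): row=0 col=8 char='y'
After 3 (0): row=0 col=0 char='b'
After 4 (G): row=5 col=0 char='d'
After 5 (b): row=4 col=16 char='g'
After 6 (j): row=5 col=16 char='r'
After 7 (b): row=5 col=14 char='f'
After 8 (b): row=5 col=9 char='s'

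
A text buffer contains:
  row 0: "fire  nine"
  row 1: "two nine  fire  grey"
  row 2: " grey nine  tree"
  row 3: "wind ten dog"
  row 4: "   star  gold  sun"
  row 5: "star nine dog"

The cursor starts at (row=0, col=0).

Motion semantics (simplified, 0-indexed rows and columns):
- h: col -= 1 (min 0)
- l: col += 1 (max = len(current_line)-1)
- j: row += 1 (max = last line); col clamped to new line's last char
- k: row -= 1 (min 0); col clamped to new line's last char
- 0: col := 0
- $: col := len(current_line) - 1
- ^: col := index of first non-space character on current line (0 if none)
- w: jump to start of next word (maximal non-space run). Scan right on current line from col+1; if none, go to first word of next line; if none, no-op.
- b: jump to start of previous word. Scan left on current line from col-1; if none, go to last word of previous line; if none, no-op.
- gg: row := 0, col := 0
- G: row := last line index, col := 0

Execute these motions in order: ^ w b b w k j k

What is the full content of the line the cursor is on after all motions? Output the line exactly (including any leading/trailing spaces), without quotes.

After 1 (^): row=0 col=0 char='f'
After 2 (w): row=0 col=6 char='n'
After 3 (b): row=0 col=0 char='f'
After 4 (b): row=0 col=0 char='f'
After 5 (w): row=0 col=6 char='n'
After 6 (k): row=0 col=6 char='n'
After 7 (j): row=1 col=6 char='n'
After 8 (k): row=0 col=6 char='n'

Answer: fire  nine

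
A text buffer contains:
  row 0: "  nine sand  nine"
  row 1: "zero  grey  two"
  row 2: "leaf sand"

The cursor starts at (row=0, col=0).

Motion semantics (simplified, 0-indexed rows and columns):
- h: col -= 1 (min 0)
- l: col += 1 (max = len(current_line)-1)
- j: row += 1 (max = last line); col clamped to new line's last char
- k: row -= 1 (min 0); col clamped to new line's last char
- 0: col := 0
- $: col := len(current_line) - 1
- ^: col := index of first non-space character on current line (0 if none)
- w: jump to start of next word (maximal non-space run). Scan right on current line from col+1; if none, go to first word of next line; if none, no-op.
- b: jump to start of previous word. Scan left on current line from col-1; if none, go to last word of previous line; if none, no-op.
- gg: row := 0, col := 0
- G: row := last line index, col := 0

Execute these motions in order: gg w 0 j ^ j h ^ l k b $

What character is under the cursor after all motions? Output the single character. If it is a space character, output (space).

Answer: o

Derivation:
After 1 (gg): row=0 col=0 char='_'
After 2 (w): row=0 col=2 char='n'
After 3 (0): row=0 col=0 char='_'
After 4 (j): row=1 col=0 char='z'
After 5 (^): row=1 col=0 char='z'
After 6 (j): row=2 col=0 char='l'
After 7 (h): row=2 col=0 char='l'
After 8 (^): row=2 col=0 char='l'
After 9 (l): row=2 col=1 char='e'
After 10 (k): row=1 col=1 char='e'
After 11 (b): row=1 col=0 char='z'
After 12 ($): row=1 col=14 char='o'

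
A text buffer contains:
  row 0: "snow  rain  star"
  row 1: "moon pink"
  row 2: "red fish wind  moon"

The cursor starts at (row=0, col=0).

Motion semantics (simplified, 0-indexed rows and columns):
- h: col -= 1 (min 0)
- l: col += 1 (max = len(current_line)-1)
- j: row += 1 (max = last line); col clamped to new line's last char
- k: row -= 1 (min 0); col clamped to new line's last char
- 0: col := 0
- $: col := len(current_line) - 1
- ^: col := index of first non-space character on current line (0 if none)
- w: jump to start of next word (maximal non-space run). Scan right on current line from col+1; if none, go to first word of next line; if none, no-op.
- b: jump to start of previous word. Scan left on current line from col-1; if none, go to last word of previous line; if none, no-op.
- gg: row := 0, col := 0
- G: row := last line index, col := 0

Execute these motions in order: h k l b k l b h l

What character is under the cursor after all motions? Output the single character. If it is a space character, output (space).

After 1 (h): row=0 col=0 char='s'
After 2 (k): row=0 col=0 char='s'
After 3 (l): row=0 col=1 char='n'
After 4 (b): row=0 col=0 char='s'
After 5 (k): row=0 col=0 char='s'
After 6 (l): row=0 col=1 char='n'
After 7 (b): row=0 col=0 char='s'
After 8 (h): row=0 col=0 char='s'
After 9 (l): row=0 col=1 char='n'

Answer: n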